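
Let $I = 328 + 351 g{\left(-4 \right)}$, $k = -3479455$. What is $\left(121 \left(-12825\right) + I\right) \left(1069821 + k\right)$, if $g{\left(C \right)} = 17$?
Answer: $3724161636020$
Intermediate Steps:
$I = 6295$ ($I = 328 + 351 \cdot 17 = 328 + 5967 = 6295$)
$\left(121 \left(-12825\right) + I\right) \left(1069821 + k\right) = \left(121 \left(-12825\right) + 6295\right) \left(1069821 - 3479455\right) = \left(-1551825 + 6295\right) \left(-2409634\right) = \left(-1545530\right) \left(-2409634\right) = 3724161636020$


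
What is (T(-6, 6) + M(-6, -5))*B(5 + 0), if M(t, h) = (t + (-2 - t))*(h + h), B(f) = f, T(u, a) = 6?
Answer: 130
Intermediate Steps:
M(t, h) = -4*h
(T(-6, 6) + M(-6, -5))*B(5 + 0) = (6 - 4*(-5))*(5 + 0) = (6 + 20)*5 = 26*5 = 130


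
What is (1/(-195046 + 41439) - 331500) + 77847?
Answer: -38962876372/153607 ≈ -2.5365e+5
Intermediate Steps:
(1/(-195046 + 41439) - 331500) + 77847 = (1/(-153607) - 331500) + 77847 = (-1/153607 - 331500) + 77847 = -50920720501/153607 + 77847 = -38962876372/153607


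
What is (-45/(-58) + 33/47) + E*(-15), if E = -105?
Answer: 4297479/2726 ≈ 1576.5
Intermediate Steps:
(-45/(-58) + 33/47) + E*(-15) = (-45/(-58) + 33/47) - 105*(-15) = (-45*(-1/58) + 33*(1/47)) + 1575 = (45/58 + 33/47) + 1575 = 4029/2726 + 1575 = 4297479/2726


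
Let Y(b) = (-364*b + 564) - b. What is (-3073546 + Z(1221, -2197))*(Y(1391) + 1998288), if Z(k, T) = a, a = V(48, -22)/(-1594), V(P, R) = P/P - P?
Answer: -7305426519828949/1594 ≈ -4.5831e+12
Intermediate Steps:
V(P, R) = 1 - P
Y(b) = 564 - 365*b (Y(b) = (564 - 364*b) - b = 564 - 365*b)
a = 47/1594 (a = (1 - 1*48)/(-1594) = (1 - 48)*(-1/1594) = -47*(-1/1594) = 47/1594 ≈ 0.029486)
Z(k, T) = 47/1594
(-3073546 + Z(1221, -2197))*(Y(1391) + 1998288) = (-3073546 + 47/1594)*((564 - 365*1391) + 1998288) = -4899232277*((564 - 507715) + 1998288)/1594 = -4899232277*(-507151 + 1998288)/1594 = -4899232277/1594*1491137 = -7305426519828949/1594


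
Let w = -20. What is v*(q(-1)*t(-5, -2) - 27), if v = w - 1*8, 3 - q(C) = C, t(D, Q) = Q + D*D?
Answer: -1820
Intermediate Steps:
t(D, Q) = Q + D²
q(C) = 3 - C
v = -28 (v = -20 - 1*8 = -20 - 8 = -28)
v*(q(-1)*t(-5, -2) - 27) = -28*((3 - 1*(-1))*(-2 + (-5)²) - 27) = -28*((3 + 1)*(-2 + 25) - 27) = -28*(4*23 - 27) = -28*(92 - 27) = -28*65 = -1820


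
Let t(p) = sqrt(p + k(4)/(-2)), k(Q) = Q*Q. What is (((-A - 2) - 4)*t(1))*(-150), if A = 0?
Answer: 900*I*sqrt(7) ≈ 2381.2*I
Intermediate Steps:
k(Q) = Q**2
t(p) = sqrt(-8 + p) (t(p) = sqrt(p + 4**2/(-2)) = sqrt(p + 16*(-1/2)) = sqrt(p - 8) = sqrt(-8 + p))
(((-A - 2) - 4)*t(1))*(-150) = (((-1*0 - 2) - 4)*sqrt(-8 + 1))*(-150) = (((0 - 2) - 4)*sqrt(-7))*(-150) = ((-2 - 4)*(I*sqrt(7)))*(-150) = -6*I*sqrt(7)*(-150) = 900*I*sqrt(7)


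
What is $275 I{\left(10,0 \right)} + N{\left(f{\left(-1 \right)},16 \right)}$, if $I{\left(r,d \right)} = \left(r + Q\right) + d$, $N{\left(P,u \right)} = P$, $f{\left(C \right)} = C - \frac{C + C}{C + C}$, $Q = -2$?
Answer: $2198$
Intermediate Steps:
$f{\left(C \right)} = -1 + C$ ($f{\left(C \right)} = C - \frac{2 C}{2 C} = C - 2 C \frac{1}{2 C} = C - 1 = -1 + C$)
$I{\left(r,d \right)} = -2 + d + r$ ($I{\left(r,d \right)} = \left(r - 2\right) + d = \left(-2 + r\right) + d = -2 + d + r$)
$275 I{\left(10,0 \right)} + N{\left(f{\left(-1 \right)},16 \right)} = 275 \left(-2 + 0 + 10\right) - 2 = 275 \cdot 8 - 2 = 2200 - 2 = 2198$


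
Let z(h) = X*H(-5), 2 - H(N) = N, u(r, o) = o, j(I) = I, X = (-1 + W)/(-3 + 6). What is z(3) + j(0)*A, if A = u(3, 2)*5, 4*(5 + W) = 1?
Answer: -161/12 ≈ -13.417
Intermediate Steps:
W = -19/4 (W = -5 + (¼)*1 = -5 + ¼ = -19/4 ≈ -4.7500)
X = -23/12 (X = (-1 - 19/4)/(-3 + 6) = -23/4/3 = -23/4*⅓ = -23/12 ≈ -1.9167)
H(N) = 2 - N
z(h) = -161/12 (z(h) = -23*(2 - 1*(-5))/12 = -23*(2 + 5)/12 = -23/12*7 = -161/12)
A = 10 (A = 2*5 = 10)
z(3) + j(0)*A = -161/12 + 0*10 = -161/12 + 0 = -161/12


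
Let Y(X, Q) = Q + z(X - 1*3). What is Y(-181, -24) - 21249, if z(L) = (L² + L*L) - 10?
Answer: 46429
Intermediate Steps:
z(L) = -10 + 2*L² (z(L) = (L² + L²) - 10 = 2*L² - 10 = -10 + 2*L²)
Y(X, Q) = -10 + Q + 2*(-3 + X)² (Y(X, Q) = Q + (-10 + 2*(X - 1*3)²) = Q + (-10 + 2*(X - 3)²) = Q + (-10 + 2*(-3 + X)²) = -10 + Q + 2*(-3 + X)²)
Y(-181, -24) - 21249 = (-10 - 24 + 2*(-3 - 181)²) - 21249 = (-10 - 24 + 2*(-184)²) - 21249 = (-10 - 24 + 2*33856) - 21249 = (-10 - 24 + 67712) - 21249 = 67678 - 21249 = 46429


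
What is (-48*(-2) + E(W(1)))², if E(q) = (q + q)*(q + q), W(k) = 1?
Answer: 10000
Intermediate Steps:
E(q) = 4*q² (E(q) = (2*q)*(2*q) = 4*q²)
(-48*(-2) + E(W(1)))² = (-48*(-2) + 4*1²)² = (96 + 4*1)² = (96 + 4)² = 100² = 10000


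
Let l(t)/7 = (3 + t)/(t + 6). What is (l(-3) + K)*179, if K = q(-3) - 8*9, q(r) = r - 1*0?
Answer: -13425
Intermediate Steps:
l(t) = 7*(3 + t)/(6 + t) (l(t) = 7*((3 + t)/(t + 6)) = 7*((3 + t)/(6 + t)) = 7*(3 + t)/(6 + t))
q(r) = r (q(r) = r + 0 = r)
K = -75 (K = -3 - 8*9 = -3 - 72 = -75)
(l(-3) + K)*179 = (7*(3 - 3)/(6 - 3) - 75)*179 = (7*0/3 - 75)*179 = (7*(1/3)*0 - 75)*179 = (0 - 75)*179 = -75*179 = -13425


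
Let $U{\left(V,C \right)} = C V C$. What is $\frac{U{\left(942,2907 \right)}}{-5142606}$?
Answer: $- \frac{1326751893}{857101} \approx -1548.0$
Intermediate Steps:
$U{\left(V,C \right)} = V C^{2}$
$\frac{U{\left(942,2907 \right)}}{-5142606} = \frac{942 \cdot 2907^{2}}{-5142606} = 942 \cdot 8450649 \left(- \frac{1}{5142606}\right) = 7960511358 \left(- \frac{1}{5142606}\right) = - \frac{1326751893}{857101}$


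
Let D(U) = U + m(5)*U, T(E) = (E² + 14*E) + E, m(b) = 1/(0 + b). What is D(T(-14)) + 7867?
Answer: 39251/5 ≈ 7850.2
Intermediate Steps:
m(b) = 1/b
T(E) = E² + 15*E
D(U) = 6*U/5 (D(U) = U + U/5 = 6*U/5)
D(T(-14)) + 7867 = 6*(-14*(15 - 14))/5 + 7867 = 6*(-14*1)/5 + 7867 = (6/5)*(-14) + 7867 = -84/5 + 7867 = 39251/5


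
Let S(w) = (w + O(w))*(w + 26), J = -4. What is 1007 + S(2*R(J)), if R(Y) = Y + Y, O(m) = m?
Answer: 687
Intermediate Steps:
R(Y) = 2*Y
S(w) = 2*w*(26 + w) (S(w) = (w + w)*(w + 26) = (2*w)*(26 + w) = 2*w*(26 + w))
1007 + S(2*R(J)) = 1007 + 2*(2*(2*(-4)))*(26 + 2*(2*(-4))) = 1007 + 2*(2*(-8))*(26 + 2*(-8)) = 1007 + 2*(-16)*(26 - 16) = 1007 + 2*(-16)*10 = 1007 - 320 = 687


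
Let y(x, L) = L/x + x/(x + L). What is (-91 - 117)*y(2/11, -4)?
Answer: 96304/21 ≈ 4585.9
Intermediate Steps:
y(x, L) = L/x + x/(L + x)
(-91 - 117)*y(2/11, -4) = (-91 - 117)*(((-4)² + (2/11)² - 8/11)/(((2/11))*(-4 + 2/11))) = -208*(16 + (2*(1/11))² - 8/11)/((2*(1/11))*(-4 + 2*(1/11))) = -208*(16 + (2/11)² - 4*2/11)/(2/11*(-4 + 2/11)) = -1144*(16 + 4/121 - 8/11)/(-42/11) = -1144*(-11)*1852/(42*121) = -208*(-463/21) = 96304/21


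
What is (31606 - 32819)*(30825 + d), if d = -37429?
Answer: 8010652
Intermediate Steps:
(31606 - 32819)*(30825 + d) = (31606 - 32819)*(30825 - 37429) = -1213*(-6604) = 8010652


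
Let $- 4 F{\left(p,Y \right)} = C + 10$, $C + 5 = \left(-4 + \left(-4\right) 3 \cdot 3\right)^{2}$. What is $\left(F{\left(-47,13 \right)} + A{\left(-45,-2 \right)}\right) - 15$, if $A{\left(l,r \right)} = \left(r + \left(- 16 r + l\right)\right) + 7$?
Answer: $- \frac{1697}{4} \approx -424.25$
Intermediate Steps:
$C = 1595$ ($C = -5 + \left(-4 + \left(-4\right) 3 \cdot 3\right)^{2} = -5 + \left(-4 - 36\right)^{2} = -5 + \left(-40\right)^{2} = -5 + 1600 = 1595$)
$F{\left(p,Y \right)} = - \frac{1605}{4}$ ($F{\left(p,Y \right)} = - \frac{1595 + 10}{4} = \left(- \frac{1}{4}\right) 1605 = - \frac{1605}{4}$)
$A{\left(l,r \right)} = 7 + l - 15 r$ ($A{\left(l,r \right)} = \left(r + \left(l - 16 r\right)\right) + 7 = \left(l - 15 r\right) + 7 = 7 + l - 15 r$)
$\left(F{\left(-47,13 \right)} + A{\left(-45,-2 \right)}\right) - 15 = \left(- \frac{1605}{4} - 8\right) - 15 = - \frac{1637}{4} - 15 = - \frac{1697}{4}$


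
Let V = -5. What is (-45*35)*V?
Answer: 7875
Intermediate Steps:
(-45*35)*V = -45*35*(-5) = -1575*(-5) = 7875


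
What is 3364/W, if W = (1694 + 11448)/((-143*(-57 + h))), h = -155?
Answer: 50991512/6571 ≈ 7760.1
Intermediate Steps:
W = 6571/15158 (W = (1694 + 11448)/((-143*(-57 - 155))) = 13142/((-143*(-212))) = 13142/30316 = 13142*(1/30316) = 6571/15158 ≈ 0.43350)
3364/W = 3364/(6571/15158) = 3364*(15158/6571) = 50991512/6571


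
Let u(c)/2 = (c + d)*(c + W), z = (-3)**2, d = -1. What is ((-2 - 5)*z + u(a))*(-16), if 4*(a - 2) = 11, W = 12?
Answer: -1002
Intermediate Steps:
a = 19/4 (a = 2 + (1/4)*11 = 2 + 11/4 = 19/4 ≈ 4.7500)
z = 9
u(c) = 2*(-1 + c)*(12 + c) (u(c) = 2*((c - 1)*(c + 12)) = 2*((-1 + c)*(12 + c)) = 2*(-1 + c)*(12 + c))
((-2 - 5)*z + u(a))*(-16) = ((-2 - 5)*9 + (-24 + 2*(19/4)**2 + 22*(19/4)))*(-16) = (-7*9 + (-24 + 2*(361/16) + 209/2))*(-16) = (-63 + (-24 + 361/8 + 209/2))*(-16) = (-63 + 1005/8)*(-16) = (501/8)*(-16) = -1002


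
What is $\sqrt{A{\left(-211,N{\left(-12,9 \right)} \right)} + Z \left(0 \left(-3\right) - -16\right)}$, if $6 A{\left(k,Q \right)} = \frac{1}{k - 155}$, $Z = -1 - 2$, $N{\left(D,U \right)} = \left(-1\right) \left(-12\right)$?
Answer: $\frac{i \sqrt{6429949}}{366} \approx 6.9282 i$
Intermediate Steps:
$N{\left(D,U \right)} = 12$
$Z = -3$ ($Z = -1 - 2 = -3$)
$A{\left(k,Q \right)} = \frac{1}{6 \left(-155 + k\right)}$ ($A{\left(k,Q \right)} = \frac{1}{6 \left(k - 155\right)} = \frac{1}{6 \left(-155 + k\right)}$)
$\sqrt{A{\left(-211,N{\left(-12,9 \right)} \right)} + Z \left(0 \left(-3\right) - -16\right)} = \sqrt{\frac{1}{6 \left(-155 - 211\right)} - 3 \left(0 \left(-3\right) - -16\right)} = \sqrt{\frac{1}{6 \left(-366\right)} - 3 \left(0 + 16\right)} = \sqrt{\frac{1}{6} \left(- \frac{1}{366}\right) - 48} = \sqrt{- \frac{1}{2196} - 48} = \sqrt{- \frac{105409}{2196}} = \frac{i \sqrt{6429949}}{366}$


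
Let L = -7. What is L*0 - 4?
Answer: -4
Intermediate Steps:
L*0 - 4 = -7*0 - 4 = 0 - 4 = -4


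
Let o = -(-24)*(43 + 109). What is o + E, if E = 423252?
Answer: 426900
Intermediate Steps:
o = 3648 (o = -(-24)*152 = -1*(-3648) = 3648)
o + E = 3648 + 423252 = 426900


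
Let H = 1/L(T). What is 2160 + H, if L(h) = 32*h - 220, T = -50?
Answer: 3931199/1820 ≈ 2160.0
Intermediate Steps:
L(h) = -220 + 32*h
H = -1/1820 (H = 1/(-220 + 32*(-50)) = 1/(-220 - 1600) = 1/(-1820) = -1/1820 ≈ -0.00054945)
2160 + H = 2160 - 1/1820 = 3931199/1820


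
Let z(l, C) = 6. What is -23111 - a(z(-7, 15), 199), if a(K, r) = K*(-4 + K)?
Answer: -23123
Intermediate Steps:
-23111 - a(z(-7, 15), 199) = -23111 - 6*(-4 + 6) = -23111 - 6*2 = -23111 - 1*12 = -23111 - 12 = -23123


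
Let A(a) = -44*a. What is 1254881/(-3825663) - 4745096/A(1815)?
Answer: 1504410283499/25459787265 ≈ 59.090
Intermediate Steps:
1254881/(-3825663) - 4745096/A(1815) = 1254881/(-3825663) - 4745096/((-44*1815)) = 1254881*(-1/3825663) - 4745096/(-79860) = -1254881/3825663 - 4745096*(-1/79860) = -1254881/3825663 + 1186274/19965 = 1504410283499/25459787265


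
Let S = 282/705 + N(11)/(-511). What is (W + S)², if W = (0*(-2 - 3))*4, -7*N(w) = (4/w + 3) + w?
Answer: 6317706256/38704660225 ≈ 0.16323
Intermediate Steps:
N(w) = -3/7 - 4/(7*w) - w/7 (N(w) = -((4/w + 3) + w)/7 = -((3 + 4/w) + w)/7 = -(3 + w + 4/w)/7 = -3/7 - 4/(7*w) - w/7)
S = 79484/196735 (S = 282/705 + ((⅐)*(-4 - 1*11*(3 + 11))/11)/(-511) = 282*(1/705) + ((⅐)*(1/11)*(-4 - 1*11*14))*(-1/511) = ⅖ + ((⅐)*(1/11)*(-4 - 154))*(-1/511) = ⅖ + ((⅐)*(1/11)*(-158))*(-1/511) = ⅖ - 158/77*(-1/511) = ⅖ + 158/39347 = 79484/196735 ≈ 0.40402)
W = 0 (W = (0*(-5))*4 = 0*4 = 0)
(W + S)² = (0 + 79484/196735)² = (79484/196735)² = 6317706256/38704660225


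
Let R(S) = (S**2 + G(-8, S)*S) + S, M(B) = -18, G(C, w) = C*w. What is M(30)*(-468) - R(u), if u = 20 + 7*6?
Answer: 35270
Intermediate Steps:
u = 62 (u = 20 + 42 = 62)
R(S) = S - 7*S**2 (R(S) = (S**2 + (-8*S)*S) + S = (S**2 - 8*S**2) + S = -7*S**2 + S = S - 7*S**2)
M(30)*(-468) - R(u) = -18*(-468) - 62*(1 - 7*62) = 8424 - 62*(1 - 434) = 8424 - 62*(-433) = 8424 - 1*(-26846) = 8424 + 26846 = 35270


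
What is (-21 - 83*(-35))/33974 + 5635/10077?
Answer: 110252779/171177999 ≈ 0.64408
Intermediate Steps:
(-21 - 83*(-35))/33974 + 5635/10077 = (-21 + 2905)*(1/33974) + 5635*(1/10077) = 2884*(1/33974) + 5635/10077 = 1442/16987 + 5635/10077 = 110252779/171177999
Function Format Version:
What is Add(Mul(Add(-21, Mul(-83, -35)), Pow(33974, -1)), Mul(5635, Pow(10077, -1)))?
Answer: Rational(110252779, 171177999) ≈ 0.64408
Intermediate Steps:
Add(Mul(Add(-21, Mul(-83, -35)), Pow(33974, -1)), Mul(5635, Pow(10077, -1))) = Add(Mul(Add(-21, 2905), Rational(1, 33974)), Mul(5635, Rational(1, 10077))) = Add(Mul(2884, Rational(1, 33974)), Rational(5635, 10077)) = Add(Rational(1442, 16987), Rational(5635, 10077)) = Rational(110252779, 171177999)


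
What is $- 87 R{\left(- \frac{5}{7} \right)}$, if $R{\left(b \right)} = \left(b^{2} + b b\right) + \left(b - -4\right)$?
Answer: $- \frac{18357}{49} \approx -374.63$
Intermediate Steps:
$R{\left(b \right)} = 4 + b + 2 b^{2}$ ($R{\left(b \right)} = \left(b^{2} + b^{2}\right) + \left(b + 4\right) = 2 b^{2} + \left(4 + b\right) = 4 + b + 2 b^{2}$)
$- 87 R{\left(- \frac{5}{7} \right)} = - 87 \left(4 - \frac{5}{7} + 2 \left(- \frac{5}{7}\right)^{2}\right) = - 87 \left(4 - \frac{5}{7} + 2 \cdot \frac{25}{49}\right) = - 87 \left(4 - \frac{5}{7} + \frac{50}{49}\right) = \left(-87\right) \frac{211}{49} = - \frac{18357}{49}$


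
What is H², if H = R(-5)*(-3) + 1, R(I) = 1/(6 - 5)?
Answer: 4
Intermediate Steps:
R(I) = 1 (R(I) = 1/1 = 1)
H = -2 (H = 1*(-3) + 1 = -3 + 1 = -2)
H² = (-2)² = 4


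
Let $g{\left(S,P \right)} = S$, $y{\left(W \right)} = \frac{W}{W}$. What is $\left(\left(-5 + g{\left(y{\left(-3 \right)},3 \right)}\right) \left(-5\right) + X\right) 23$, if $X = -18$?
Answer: $46$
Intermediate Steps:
$y{\left(W \right)} = 1$
$\left(\left(-5 + g{\left(y{\left(-3 \right)},3 \right)}\right) \left(-5\right) + X\right) 23 = \left(\left(-5 + 1\right) \left(-5\right) - 18\right) 23 = \left(\left(-4\right) \left(-5\right) - 18\right) 23 = \left(20 - 18\right) 23 = 2 \cdot 23 = 46$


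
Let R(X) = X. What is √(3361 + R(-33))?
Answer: 16*√13 ≈ 57.689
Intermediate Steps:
√(3361 + R(-33)) = √(3361 - 33) = √3328 = 16*√13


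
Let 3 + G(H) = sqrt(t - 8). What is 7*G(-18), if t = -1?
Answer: -21 + 21*I ≈ -21.0 + 21.0*I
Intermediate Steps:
G(H) = -3 + 3*I (G(H) = -3 + sqrt(-1 - 8) = -3 + sqrt(-9) = -3 + 3*I)
7*G(-18) = 7*(-3 + 3*I) = -21 + 21*I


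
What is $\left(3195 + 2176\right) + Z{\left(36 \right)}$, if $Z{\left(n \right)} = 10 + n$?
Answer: $5417$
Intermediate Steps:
$\left(3195 + 2176\right) + Z{\left(36 \right)} = \left(3195 + 2176\right) + \left(10 + 36\right) = 5371 + 46 = 5417$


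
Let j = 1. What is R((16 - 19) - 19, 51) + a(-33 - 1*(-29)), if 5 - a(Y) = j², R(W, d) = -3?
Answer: 1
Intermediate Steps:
a(Y) = 4 (a(Y) = 5 - 1*1² = 5 - 1*1 = 5 - 1 = 4)
R((16 - 19) - 19, 51) + a(-33 - 1*(-29)) = -3 + 4 = 1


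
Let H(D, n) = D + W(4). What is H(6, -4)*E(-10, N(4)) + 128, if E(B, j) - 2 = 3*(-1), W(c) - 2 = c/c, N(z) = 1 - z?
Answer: 119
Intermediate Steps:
W(c) = 3 (W(c) = 2 + c/c = 2 + 1 = 3)
E(B, j) = -1 (E(B, j) = 2 + 3*(-1) = 2 - 3 = -1)
H(D, n) = 3 + D (H(D, n) = D + 3 = 3 + D)
H(6, -4)*E(-10, N(4)) + 128 = (3 + 6)*(-1) + 128 = 9*(-1) + 128 = -9 + 128 = 119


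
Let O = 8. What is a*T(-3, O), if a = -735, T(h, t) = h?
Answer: 2205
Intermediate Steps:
a*T(-3, O) = -735*(-3) = 2205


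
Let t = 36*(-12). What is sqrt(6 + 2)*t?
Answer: -864*sqrt(2) ≈ -1221.9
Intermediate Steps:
t = -432
sqrt(6 + 2)*t = sqrt(6 + 2)*(-432) = sqrt(8)*(-432) = (2*sqrt(2))*(-432) = -864*sqrt(2)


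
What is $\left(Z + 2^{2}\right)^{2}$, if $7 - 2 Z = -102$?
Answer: $\frac{13689}{4} \approx 3422.3$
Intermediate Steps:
$Z = \frac{109}{2}$ ($Z = \frac{7}{2} - -51 = \frac{7}{2} + 51 = \frac{109}{2} \approx 54.5$)
$\left(Z + 2^{2}\right)^{2} = \left(\frac{109}{2} + 2^{2}\right)^{2} = \left(\frac{109}{2} + 4\right)^{2} = \left(\frac{117}{2}\right)^{2} = \frac{13689}{4}$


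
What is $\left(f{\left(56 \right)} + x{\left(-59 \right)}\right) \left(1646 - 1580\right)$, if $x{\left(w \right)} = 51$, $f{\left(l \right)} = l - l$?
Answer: $3366$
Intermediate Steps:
$f{\left(l \right)} = 0$
$\left(f{\left(56 \right)} + x{\left(-59 \right)}\right) \left(1646 - 1580\right) = \left(0 + 51\right) \left(1646 - 1580\right) = 51 \cdot 66 = 3366$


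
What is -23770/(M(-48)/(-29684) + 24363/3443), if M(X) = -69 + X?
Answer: -2429341825240/723594123 ≈ -3357.3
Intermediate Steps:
-23770/(M(-48)/(-29684) + 24363/3443) = -23770/((-69 - 48)/(-29684) + 24363/3443) = -23770/(-117*(-1/29684) + 24363*(1/3443)) = -23770/(117/29684 + 24363/3443) = -23770/723594123/102202012 = -23770*102202012/723594123 = -2429341825240/723594123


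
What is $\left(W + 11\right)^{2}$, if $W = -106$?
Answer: $9025$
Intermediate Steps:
$\left(W + 11\right)^{2} = \left(-106 + 11\right)^{2} = \left(-95\right)^{2} = 9025$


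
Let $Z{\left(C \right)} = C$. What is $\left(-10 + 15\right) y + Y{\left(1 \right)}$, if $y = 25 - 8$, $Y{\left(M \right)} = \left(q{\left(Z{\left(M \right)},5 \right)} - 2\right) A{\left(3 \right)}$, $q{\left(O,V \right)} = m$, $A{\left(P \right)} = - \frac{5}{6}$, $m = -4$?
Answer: $90$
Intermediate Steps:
$A{\left(P \right)} = - \frac{5}{6}$ ($A{\left(P \right)} = \left(-5\right) \frac{1}{6} = - \frac{5}{6}$)
$q{\left(O,V \right)} = -4$
$Y{\left(M \right)} = 5$ ($Y{\left(M \right)} = \left(-4 - 2\right) \left(- \frac{5}{6}\right) = \left(-6\right) \left(- \frac{5}{6}\right) = 5$)
$y = 17$
$\left(-10 + 15\right) y + Y{\left(1 \right)} = \left(-10 + 15\right) 17 + 5 = 5 \cdot 17 + 5 = 85 + 5 = 90$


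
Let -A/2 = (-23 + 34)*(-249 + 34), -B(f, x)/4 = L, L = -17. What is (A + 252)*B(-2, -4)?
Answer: 338776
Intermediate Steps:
B(f, x) = 68 (B(f, x) = -4*(-17) = 68)
A = 4730 (A = -2*(-23 + 34)*(-249 + 34) = -22*(-215) = -2*(-2365) = 4730)
(A + 252)*B(-2, -4) = (4730 + 252)*68 = 4982*68 = 338776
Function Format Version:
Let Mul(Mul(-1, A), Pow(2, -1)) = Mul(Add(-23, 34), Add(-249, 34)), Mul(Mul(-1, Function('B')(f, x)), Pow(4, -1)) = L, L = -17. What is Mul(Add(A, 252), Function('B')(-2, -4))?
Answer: 338776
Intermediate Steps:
Function('B')(f, x) = 68 (Function('B')(f, x) = Mul(-4, -17) = 68)
A = 4730 (A = Mul(-2, Mul(Add(-23, 34), Add(-249, 34))) = Mul(-2, Mul(11, -215)) = Mul(-2, -2365) = 4730)
Mul(Add(A, 252), Function('B')(-2, -4)) = Mul(Add(4730, 252), 68) = Mul(4982, 68) = 338776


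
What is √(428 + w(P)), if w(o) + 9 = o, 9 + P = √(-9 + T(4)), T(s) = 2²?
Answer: √(410 + I*√5) ≈ 20.249 + 0.05522*I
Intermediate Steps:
T(s) = 4
P = -9 + I*√5 (P = -9 + √(-9 + 4) = -9 + √(-5) = -9 + I*√5 ≈ -9.0 + 2.2361*I)
w(o) = -9 + o
√(428 + w(P)) = √(428 + (-9 + (-9 + I*√5))) = √(428 + (-18 + I*√5)) = √(410 + I*√5)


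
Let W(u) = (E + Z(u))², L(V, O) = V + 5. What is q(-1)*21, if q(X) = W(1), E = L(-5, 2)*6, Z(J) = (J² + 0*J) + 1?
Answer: 84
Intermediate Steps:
L(V, O) = 5 + V
Z(J) = 1 + J² (Z(J) = (J² + 0) + 1 = J² + 1 = 1 + J²)
E = 0 (E = (5 - 5)*6 = 0*6 = 0)
W(u) = (1 + u²)² (W(u) = (0 + (1 + u²))² = (1 + u²)²)
q(X) = 4 (q(X) = (1 + 1²)² = (1 + 1)² = 2² = 4)
q(-1)*21 = 4*21 = 84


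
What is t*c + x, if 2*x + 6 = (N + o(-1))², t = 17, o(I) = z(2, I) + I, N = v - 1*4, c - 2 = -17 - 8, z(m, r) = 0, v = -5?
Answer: -344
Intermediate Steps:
c = -23 (c = 2 + (-17 - 8) = 2 - 25 = -23)
N = -9 (N = -5 - 1*4 = -5 - 4 = -9)
o(I) = I (o(I) = 0 + I = I)
x = 47 (x = -3 + (-9 - 1)²/2 = -3 + (½)*(-10)² = -3 + (½)*100 = -3 + 50 = 47)
t*c + x = 17*(-23) + 47 = -391 + 47 = -344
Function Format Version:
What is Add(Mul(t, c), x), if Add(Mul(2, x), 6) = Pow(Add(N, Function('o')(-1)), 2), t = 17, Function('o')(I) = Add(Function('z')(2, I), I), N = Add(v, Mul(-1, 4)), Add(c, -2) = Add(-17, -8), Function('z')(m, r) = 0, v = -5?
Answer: -344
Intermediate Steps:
c = -23 (c = Add(2, Add(-17, -8)) = Add(2, -25) = -23)
N = -9 (N = Add(-5, Mul(-1, 4)) = Add(-5, -4) = -9)
Function('o')(I) = I (Function('o')(I) = Add(0, I) = I)
x = 47 (x = Add(-3, Mul(Rational(1, 2), Pow(Add(-9, -1), 2))) = Add(-3, Mul(Rational(1, 2), Pow(-10, 2))) = Add(-3, Mul(Rational(1, 2), 100)) = Add(-3, 50) = 47)
Add(Mul(t, c), x) = Add(Mul(17, -23), 47) = Add(-391, 47) = -344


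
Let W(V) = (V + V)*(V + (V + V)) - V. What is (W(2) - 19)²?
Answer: 9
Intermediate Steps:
W(V) = -V + 6*V² (W(V) = (2*V)*(V + 2*V) - V = (2*V)*(3*V) - V = 6*V² - V = -V + 6*V²)
(W(2) - 19)² = (2*(-1 + 6*2) - 19)² = (2*(-1 + 12) - 19)² = (2*11 - 19)² = (22 - 19)² = 3² = 9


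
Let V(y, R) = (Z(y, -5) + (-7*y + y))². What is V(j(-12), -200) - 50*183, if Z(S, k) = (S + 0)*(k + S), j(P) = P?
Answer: 67026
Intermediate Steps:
Z(S, k) = S*(S + k)
V(y, R) = (-6*y + y*(-5 + y))² (V(y, R) = (y*(y - 5) + (-7*y + y))² = (y*(-5 + y) - 6*y)² = (-6*y + y*(-5 + y))²)
V(j(-12), -200) - 50*183 = (-12)²*(-11 - 12)² - 50*183 = 144*(-23)² - 1*9150 = 144*529 - 9150 = 76176 - 9150 = 67026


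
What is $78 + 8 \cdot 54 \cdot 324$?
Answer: $140046$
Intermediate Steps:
$78 + 8 \cdot 54 \cdot 324 = 78 + 432 \cdot 324 = 78 + 139968 = 140046$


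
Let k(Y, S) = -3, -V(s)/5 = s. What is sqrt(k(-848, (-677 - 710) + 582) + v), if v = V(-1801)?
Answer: sqrt(9002) ≈ 94.879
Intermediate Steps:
V(s) = -5*s
v = 9005 (v = -5*(-1801) = 9005)
sqrt(k(-848, (-677 - 710) + 582) + v) = sqrt(-3 + 9005) = sqrt(9002)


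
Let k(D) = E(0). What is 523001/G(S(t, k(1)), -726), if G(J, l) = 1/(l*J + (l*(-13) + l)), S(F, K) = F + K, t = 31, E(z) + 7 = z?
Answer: -4556384712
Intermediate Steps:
E(z) = -7 + z
k(D) = -7 (k(D) = -7 + 0 = -7)
G(J, l) = 1/(-12*l + J*l) (G(J, l) = 1/(J*l + (-13*l + l)) = 1/(J*l - 12*l) = 1/(-12*l + J*l))
523001/G(S(t, k(1)), -726) = 523001/((1/((-726)*(-12 + (31 - 7))))) = 523001/((-1/(726*(-12 + 24)))) = 523001/((-1/726/12)) = 523001/((-1/726*1/12)) = 523001/(-1/8712) = 523001*(-8712) = -4556384712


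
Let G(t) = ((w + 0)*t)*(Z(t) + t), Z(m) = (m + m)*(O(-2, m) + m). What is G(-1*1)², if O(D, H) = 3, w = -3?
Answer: 225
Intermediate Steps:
Z(m) = 2*m*(3 + m) (Z(m) = (m + m)*(3 + m) = (2*m)*(3 + m) = 2*m*(3 + m))
G(t) = -3*t*(t + 2*t*(3 + t)) (G(t) = ((-3 + 0)*t)*(2*t*(3 + t) + t) = (-3*t)*(t + 2*t*(3 + t)) = -3*t*(t + 2*t*(3 + t)))
G(-1*1)² = ((-1*1)²*(-21 - (-6)))² = ((-1)²*(-21 - 6*(-1)))² = (1*(-21 + 6))² = (1*(-15))² = (-15)² = 225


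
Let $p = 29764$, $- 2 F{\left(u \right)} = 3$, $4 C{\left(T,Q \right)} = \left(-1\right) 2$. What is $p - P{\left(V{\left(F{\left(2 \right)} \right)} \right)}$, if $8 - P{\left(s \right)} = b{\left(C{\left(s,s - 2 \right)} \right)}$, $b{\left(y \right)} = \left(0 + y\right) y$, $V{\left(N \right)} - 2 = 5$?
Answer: $\frac{119025}{4} \approx 29756.0$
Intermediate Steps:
$C{\left(T,Q \right)} = - \frac{1}{2}$ ($C{\left(T,Q \right)} = \frac{\left(-1\right) 2}{4} = \frac{1}{4} \left(-2\right) = - \frac{1}{2}$)
$F{\left(u \right)} = - \frac{3}{2}$ ($F{\left(u \right)} = \left(- \frac{1}{2}\right) 3 = - \frac{3}{2}$)
$V{\left(N \right)} = 7$ ($V{\left(N \right)} = 2 + 5 = 7$)
$b{\left(y \right)} = y^{2}$ ($b{\left(y \right)} = y y = y^{2}$)
$P{\left(s \right)} = \frac{31}{4}$ ($P{\left(s \right)} = 8 - \left(- \frac{1}{2}\right)^{2} = 8 - \frac{1}{4} = \frac{31}{4}$)
$p - P{\left(V{\left(F{\left(2 \right)} \right)} \right)} = 29764 - \frac{31}{4} = \frac{119025}{4}$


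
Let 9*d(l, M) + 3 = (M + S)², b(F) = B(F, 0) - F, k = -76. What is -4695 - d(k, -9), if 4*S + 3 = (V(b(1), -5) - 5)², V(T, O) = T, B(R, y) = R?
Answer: -169057/36 ≈ -4696.0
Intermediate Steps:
b(F) = 0 (b(F) = F - F = 0)
S = 11/2 (S = -¾ + (0 - 5)²/4 = -¾ + (¼)*(-5)² = -¾ + (¼)*25 = -¾ + 25/4 = 11/2 ≈ 5.5000)
d(l, M) = -⅓ + (11/2 + M)²/9 (d(l, M) = -⅓ + (M + 11/2)²/9 = -⅓ + (11/2 + M)²/9)
-4695 - d(k, -9) = -4695 - (-⅓ + (11 + 2*(-9))²/36) = -4695 - (-⅓ + (11 - 18)²/36) = -4695 - (-⅓ + (1/36)*(-7)²) = -4695 - (-⅓ + (1/36)*49) = -4695 - (-⅓ + 49/36) = -4695 - 1*37/36 = -4695 - 37/36 = -169057/36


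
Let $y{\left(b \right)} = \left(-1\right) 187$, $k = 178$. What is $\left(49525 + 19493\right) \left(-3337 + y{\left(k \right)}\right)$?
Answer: $-243219432$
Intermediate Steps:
$y{\left(b \right)} = -187$
$\left(49525 + 19493\right) \left(-3337 + y{\left(k \right)}\right) = \left(49525 + 19493\right) \left(-3337 - 187\right) = 69018 \left(-3524\right) = -243219432$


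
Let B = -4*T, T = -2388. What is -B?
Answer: -9552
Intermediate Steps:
B = 9552 (B = -4*(-2388) = 9552)
-B = -1*9552 = -9552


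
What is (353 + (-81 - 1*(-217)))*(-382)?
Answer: -186798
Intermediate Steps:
(353 + (-81 - 1*(-217)))*(-382) = (353 + (-81 + 217))*(-382) = (353 + 136)*(-382) = 489*(-382) = -186798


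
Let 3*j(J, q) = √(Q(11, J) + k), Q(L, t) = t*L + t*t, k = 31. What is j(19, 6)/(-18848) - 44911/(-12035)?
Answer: 44911/12035 - √601/56544 ≈ 3.7313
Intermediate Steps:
Q(L, t) = t² + L*t (Q(L, t) = L*t + t² = t² + L*t)
j(J, q) = √(31 + J*(11 + J))/3 (j(J, q) = √(J*(11 + J) + 31)/3 = √(31 + J*(11 + J))/3)
j(19, 6)/(-18848) - 44911/(-12035) = (√(31 + 19*(11 + 19))/3)/(-18848) - 44911/(-12035) = (√(31 + 19*30)/3)*(-1/18848) - 44911*(-1/12035) = (√(31 + 570)/3)*(-1/18848) + 44911/12035 = (√601/3)*(-1/18848) + 44911/12035 = -√601/56544 + 44911/12035 = 44911/12035 - √601/56544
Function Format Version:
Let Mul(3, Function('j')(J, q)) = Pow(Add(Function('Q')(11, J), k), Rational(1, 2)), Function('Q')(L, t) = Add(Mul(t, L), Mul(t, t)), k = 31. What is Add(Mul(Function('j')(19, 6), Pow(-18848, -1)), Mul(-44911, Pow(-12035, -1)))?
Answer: Add(Rational(44911, 12035), Mul(Rational(-1, 56544), Pow(601, Rational(1, 2)))) ≈ 3.7313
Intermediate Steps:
Function('Q')(L, t) = Add(Pow(t, 2), Mul(L, t)) (Function('Q')(L, t) = Add(Mul(L, t), Pow(t, 2)) = Add(Pow(t, 2), Mul(L, t)))
Function('j')(J, q) = Mul(Rational(1, 3), Pow(Add(31, Mul(J, Add(11, J))), Rational(1, 2))) (Function('j')(J, q) = Mul(Rational(1, 3), Pow(Add(Mul(J, Add(11, J)), 31), Rational(1, 2))) = Mul(Rational(1, 3), Pow(Add(31, Mul(J, Add(11, J))), Rational(1, 2))))
Add(Mul(Function('j')(19, 6), Pow(-18848, -1)), Mul(-44911, Pow(-12035, -1))) = Add(Mul(Mul(Rational(1, 3), Pow(Add(31, Mul(19, Add(11, 19))), Rational(1, 2))), Pow(-18848, -1)), Mul(-44911, Pow(-12035, -1))) = Add(Mul(Mul(Rational(1, 3), Pow(Add(31, Mul(19, 30)), Rational(1, 2))), Rational(-1, 18848)), Mul(-44911, Rational(-1, 12035))) = Add(Mul(Mul(Rational(1, 3), Pow(Add(31, 570), Rational(1, 2))), Rational(-1, 18848)), Rational(44911, 12035)) = Add(Mul(Mul(Rational(1, 3), Pow(601, Rational(1, 2))), Rational(-1, 18848)), Rational(44911, 12035)) = Add(Mul(Rational(-1, 56544), Pow(601, Rational(1, 2))), Rational(44911, 12035)) = Add(Rational(44911, 12035), Mul(Rational(-1, 56544), Pow(601, Rational(1, 2))))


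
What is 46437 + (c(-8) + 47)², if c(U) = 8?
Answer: 49462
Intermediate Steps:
46437 + (c(-8) + 47)² = 46437 + (8 + 47)² = 46437 + 55² = 46437 + 3025 = 49462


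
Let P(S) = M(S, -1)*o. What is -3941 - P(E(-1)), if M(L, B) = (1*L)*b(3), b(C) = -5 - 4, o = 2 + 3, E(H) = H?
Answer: -3986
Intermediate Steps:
o = 5
b(C) = -9
M(L, B) = -9*L (M(L, B) = (1*L)*(-9) = L*(-9) = -9*L)
P(S) = -45*S (P(S) = -9*S*5 = -45*S)
-3941 - P(E(-1)) = -3941 - (-45)*(-1) = -3941 - 1*45 = -3941 - 45 = -3986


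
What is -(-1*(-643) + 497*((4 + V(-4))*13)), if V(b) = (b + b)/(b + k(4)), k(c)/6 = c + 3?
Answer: -477409/19 ≈ -25127.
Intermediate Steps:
k(c) = 18 + 6*c (k(c) = 6*(c + 3) = 6*(3 + c) = 18 + 6*c)
V(b) = 2*b/(42 + b) (V(b) = (b + b)/(b + (18 + 6*4)) = (2*b)/(b + (18 + 24)) = (2*b)/(b + 42) = (2*b)/(42 + b) = 2*b/(42 + b))
-(-1*(-643) + 497*((4 + V(-4))*13)) = -(-1*(-643) + 497*((4 + 2*(-4)/(42 - 4))*13)) = -(643 + 497*((4 + 2*(-4)/38)*13)) = -(643 + 497*((4 + 2*(-4)*(1/38))*13)) = -(643 + 497*((4 - 4/19)*13)) = -(643 + 497*((72/19)*13)) = -(643 + 497*(936/19)) = -(643 + 465192/19) = -1*477409/19 = -477409/19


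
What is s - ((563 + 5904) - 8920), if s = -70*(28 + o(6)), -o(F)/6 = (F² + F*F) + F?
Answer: 33253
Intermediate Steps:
o(F) = -12*F² - 6*F (o(F) = -6*((F² + F*F) + F) = -6*((F² + F²) + F) = -6*(2*F² + F) = -6*(F + 2*F²) = -12*F² - 6*F)
s = 30800 (s = -70*(28 - 6*6*(1 + 2*6)) = -70*(28 - 6*6*(1 + 12)) = -70*(28 - 6*6*13) = -70*(28 - 468) = -70*(-440) = 30800)
s - ((563 + 5904) - 8920) = 30800 - ((563 + 5904) - 8920) = 30800 - (6467 - 8920) = 30800 - 1*(-2453) = 30800 + 2453 = 33253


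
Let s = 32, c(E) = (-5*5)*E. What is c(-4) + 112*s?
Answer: 3684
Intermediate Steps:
c(E) = -25*E
c(-4) + 112*s = -25*(-4) + 112*32 = 100 + 3584 = 3684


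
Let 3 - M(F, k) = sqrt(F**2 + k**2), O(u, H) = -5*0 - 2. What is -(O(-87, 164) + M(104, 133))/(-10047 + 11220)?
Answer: -1/1173 + sqrt(28505)/1173 ≈ 0.14308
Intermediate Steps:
O(u, H) = -2 (O(u, H) = 0 - 2 = -2)
M(F, k) = 3 - sqrt(F**2 + k**2)
-(O(-87, 164) + M(104, 133))/(-10047 + 11220) = -(-2 + (3 - sqrt(104**2 + 133**2)))/(-10047 + 11220) = -(-2 + (3 - sqrt(10816 + 17689)))/1173 = -(-2 + (3 - sqrt(28505)))/1173 = -(1 - sqrt(28505))/1173 = -(1/1173 - sqrt(28505)/1173) = -1/1173 + sqrt(28505)/1173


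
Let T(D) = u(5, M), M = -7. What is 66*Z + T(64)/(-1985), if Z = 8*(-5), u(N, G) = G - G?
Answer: -2640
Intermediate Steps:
u(N, G) = 0
Z = -40
T(D) = 0
66*Z + T(64)/(-1985) = 66*(-40) + 0/(-1985) = -2640 + 0*(-1/1985) = -2640 + 0 = -2640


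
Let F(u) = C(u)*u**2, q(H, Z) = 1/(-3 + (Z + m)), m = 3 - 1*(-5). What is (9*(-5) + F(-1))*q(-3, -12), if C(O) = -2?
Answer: 47/7 ≈ 6.7143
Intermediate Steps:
m = 8 (m = 3 + 5 = 8)
q(H, Z) = 1/(5 + Z) (q(H, Z) = 1/(-3 + (Z + 8)) = 1/(-3 + (8 + Z)) = 1/(5 + Z))
F(u) = -2*u**2
(9*(-5) + F(-1))*q(-3, -12) = (9*(-5) - 2*(-1)**2)/(5 - 12) = (-45 - 2*1)/(-7) = (-45 - 2)*(-1/7) = -47*(-1/7) = 47/7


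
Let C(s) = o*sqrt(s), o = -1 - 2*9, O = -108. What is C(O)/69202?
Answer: -57*I*sqrt(3)/34601 ≈ -0.0028533*I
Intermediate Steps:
o = -19 (o = -1 - 18 = -19)
C(s) = -19*sqrt(s)
C(O)/69202 = -114*I*sqrt(3)/69202 = -114*I*sqrt(3)*(1/69202) = -57*I*sqrt(3)/34601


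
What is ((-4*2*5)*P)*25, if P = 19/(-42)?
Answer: 9500/21 ≈ 452.38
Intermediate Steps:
P = -19/42 (P = 19*(-1/42) = -19/42 ≈ -0.45238)
((-4*2*5)*P)*25 = ((-4*2*5)*(-19/42))*25 = (-8*5*(-19/42))*25 = -40*(-19/42)*25 = (380/21)*25 = 9500/21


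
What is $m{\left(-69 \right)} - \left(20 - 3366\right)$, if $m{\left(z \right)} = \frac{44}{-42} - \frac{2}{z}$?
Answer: $\frac{538542}{161} \approx 3345.0$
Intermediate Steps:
$m{\left(z \right)} = - \frac{22}{21} - \frac{2}{z}$ ($m{\left(z \right)} = 44 \left(- \frac{1}{42}\right) - \frac{2}{z} = - \frac{22}{21} - \frac{2}{z}$)
$m{\left(-69 \right)} - \left(20 - 3366\right) = \left(- \frac{22}{21} - \frac{2}{-69}\right) - \left(20 - 3366\right) = \left(- \frac{22}{21} - - \frac{2}{69}\right) - \left(20 - 3366\right) = \left(- \frac{22}{21} + \frac{2}{69}\right) - -3346 = - \frac{164}{161} + 3346 = \frac{538542}{161}$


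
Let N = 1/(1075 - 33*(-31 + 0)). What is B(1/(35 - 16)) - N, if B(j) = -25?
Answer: -52451/2098 ≈ -25.000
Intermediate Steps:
N = 1/2098 (N = 1/(1075 - 33*(-31)) = 1/(1075 + 1023) = 1/2098 ≈ 0.00047664)
B(1/(35 - 16)) - N = -25 - 1*1/2098 = -25 - 1/2098 = -52451/2098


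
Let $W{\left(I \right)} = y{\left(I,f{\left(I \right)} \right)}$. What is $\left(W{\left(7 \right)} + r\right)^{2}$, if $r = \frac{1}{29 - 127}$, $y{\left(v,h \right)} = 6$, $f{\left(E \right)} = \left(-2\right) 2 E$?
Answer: $\frac{344569}{9604} \approx 35.878$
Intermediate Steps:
$f{\left(E \right)} = - 4 E$
$r = - \frac{1}{98}$ ($r = \frac{1}{-98} = - \frac{1}{98} \approx -0.010204$)
$W{\left(I \right)} = 6$
$\left(W{\left(7 \right)} + r\right)^{2} = \left(6 - \frac{1}{98}\right)^{2} = \left(\frac{587}{98}\right)^{2} = \frac{344569}{9604}$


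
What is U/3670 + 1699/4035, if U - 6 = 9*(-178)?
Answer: -20453/1480845 ≈ -0.013812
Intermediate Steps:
U = -1596 (U = 6 + 9*(-178) = 6 - 1602 = -1596)
U/3670 + 1699/4035 = -1596/3670 + 1699/4035 = -1596*1/3670 + 1699*(1/4035) = -798/1835 + 1699/4035 = -20453/1480845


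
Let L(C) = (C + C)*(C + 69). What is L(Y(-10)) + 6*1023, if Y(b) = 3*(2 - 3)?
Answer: 5742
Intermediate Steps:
Y(b) = -3 (Y(b) = 3*(-1) = -3)
L(C) = 2*C*(69 + C) (L(C) = (2*C)*(69 + C) = 2*C*(69 + C))
L(Y(-10)) + 6*1023 = 2*(-3)*(69 - 3) + 6*1023 = 2*(-3)*66 + 6138 = -396 + 6138 = 5742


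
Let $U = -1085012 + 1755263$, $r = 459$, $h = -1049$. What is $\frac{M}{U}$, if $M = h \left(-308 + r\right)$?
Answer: $- \frac{158399}{670251} \approx -0.23633$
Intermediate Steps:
$M = -158399$ ($M = - 1049 \left(-308 + 459\right) = \left(-1049\right) 151 = -158399$)
$U = 670251$
$\frac{M}{U} = - \frac{158399}{670251}$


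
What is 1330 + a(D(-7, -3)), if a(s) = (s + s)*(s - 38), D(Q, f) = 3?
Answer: 1120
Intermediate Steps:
a(s) = 2*s*(-38 + s) (a(s) = (2*s)*(-38 + s) = 2*s*(-38 + s))
1330 + a(D(-7, -3)) = 1330 + 2*3*(-38 + 3) = 1330 + 2*3*(-35) = 1330 - 210 = 1120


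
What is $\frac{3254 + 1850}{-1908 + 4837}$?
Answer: $\frac{176}{101} \approx 1.7426$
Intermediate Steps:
$\frac{3254 + 1850}{-1908 + 4837} = \frac{5104}{2929} = 5104 \cdot \frac{1}{2929} = \frac{176}{101}$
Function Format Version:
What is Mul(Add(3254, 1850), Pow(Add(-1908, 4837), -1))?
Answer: Rational(176, 101) ≈ 1.7426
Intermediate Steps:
Mul(Add(3254, 1850), Pow(Add(-1908, 4837), -1)) = Mul(5104, Pow(2929, -1)) = Mul(5104, Rational(1, 2929)) = Rational(176, 101)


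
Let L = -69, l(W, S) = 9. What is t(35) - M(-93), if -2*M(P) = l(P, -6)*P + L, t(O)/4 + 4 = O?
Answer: -329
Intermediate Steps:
t(O) = -16 + 4*O
M(P) = 69/2 - 9*P/2 (M(P) = -(9*P - 69)/2 = -(-69 + 9*P)/2 = 69/2 - 9*P/2)
t(35) - M(-93) = (-16 + 4*35) - (69/2 - 9/2*(-93)) = (-16 + 140) - (69/2 + 837/2) = 124 - 1*453 = 124 - 453 = -329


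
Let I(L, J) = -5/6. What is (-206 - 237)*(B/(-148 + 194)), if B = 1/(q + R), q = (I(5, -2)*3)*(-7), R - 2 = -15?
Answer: -443/207 ≈ -2.1401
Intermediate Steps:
R = -13 (R = 2 - 15 = -13)
I(L, J) = -⅚ (I(L, J) = -5*⅙ = -⅚)
q = 35/2 (q = -⅚*3*(-7) = -5/2*(-7) = 35/2 ≈ 17.500)
B = 2/9 (B = 1/(35/2 - 13) = 1/(9/2) = 2/9 ≈ 0.22222)
(-206 - 237)*(B/(-148 + 194)) = (-206 - 237)*(2/(9*(-148 + 194))) = -886/(9*46) = -443*1/207 = -443/207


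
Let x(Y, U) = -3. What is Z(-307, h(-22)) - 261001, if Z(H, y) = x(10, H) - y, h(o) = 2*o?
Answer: -260960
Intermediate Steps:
Z(H, y) = -3 - y
Z(-307, h(-22)) - 261001 = (-3 - 2*(-22)) - 261001 = (-3 - 1*(-44)) - 261001 = (-3 + 44) - 261001 = 41 - 261001 = -260960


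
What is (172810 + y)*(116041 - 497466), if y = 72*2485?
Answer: -134158615250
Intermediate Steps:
y = 178920
(172810 + y)*(116041 - 497466) = (172810 + 178920)*(116041 - 497466) = 351730*(-381425) = -134158615250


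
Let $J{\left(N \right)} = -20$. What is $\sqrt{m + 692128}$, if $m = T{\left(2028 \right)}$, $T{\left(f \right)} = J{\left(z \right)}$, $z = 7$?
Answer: $2 \sqrt{173027} \approx 831.93$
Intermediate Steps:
$T{\left(f \right)} = -20$
$m = -20$
$\sqrt{m + 692128} = \sqrt{-20 + 692128} = \sqrt{692108} = 2 \sqrt{173027}$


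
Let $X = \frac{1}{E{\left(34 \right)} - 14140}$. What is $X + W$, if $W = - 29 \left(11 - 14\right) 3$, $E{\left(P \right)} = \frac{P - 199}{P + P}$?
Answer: $\frac{250999717}{961685} \approx 261.0$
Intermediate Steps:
$E{\left(P \right)} = \frac{-199 + P}{2 P}$
$W = 261$ ($W = \left(-29\right) \left(-3\right) 3 = 87 \cdot 3 = 261$)
$X = - \frac{68}{961685}$ ($X = \frac{1}{\frac{-199 + 34}{2 \cdot 34} - 14140} = \frac{1}{\frac{1}{2} \cdot \frac{1}{34} \left(-165\right) - 14140} = \frac{1}{- \frac{165}{68} - 14140} = \frac{1}{- \frac{961685}{68}} = - \frac{68}{961685} \approx -7.0709 \cdot 10^{-5}$)
$X + W = - \frac{68}{961685} + 261 = \frac{250999717}{961685}$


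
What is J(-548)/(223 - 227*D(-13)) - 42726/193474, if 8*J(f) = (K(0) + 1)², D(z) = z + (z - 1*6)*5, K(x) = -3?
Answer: -1056901777/4786353286 ≈ -0.22082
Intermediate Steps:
D(z) = -30 + 6*z (D(z) = z + (z - 6)*5 = z + (-6 + z)*5 = z + (-30 + 5*z) = -30 + 6*z)
J(f) = ½ (J(f) = (-3 + 1)²/8 = (⅛)*(-2)² = (⅛)*4 = ½)
J(-548)/(223 - 227*D(-13)) - 42726/193474 = 1/(2*(223 - 227*(-30 + 6*(-13)))) - 42726/193474 = 1/(2*(223 - 227*(-30 - 78))) - 42726*1/193474 = 1/(2*(223 - 227*(-108))) - 21363/96737 = 1/(2*(223 + 24516)) - 21363/96737 = (½)/24739 - 21363/96737 = (½)*(1/24739) - 21363/96737 = 1/49478 - 21363/96737 = -1056901777/4786353286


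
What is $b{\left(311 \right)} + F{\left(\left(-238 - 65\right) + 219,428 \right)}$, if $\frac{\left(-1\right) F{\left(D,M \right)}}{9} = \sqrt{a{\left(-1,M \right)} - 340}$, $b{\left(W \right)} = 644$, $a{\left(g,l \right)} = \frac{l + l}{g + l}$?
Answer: $644 - \frac{54 i \sqrt{1711843}}{427} \approx 644.0 - 165.46 i$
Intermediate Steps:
$a{\left(g,l \right)} = \frac{2 l}{g + l}$
$F{\left(D,M \right)} = - 9 \sqrt{-340 + \frac{2 M}{-1 + M}}$ ($F{\left(D,M \right)} = - 9 \sqrt{\frac{2 M}{-1 + M} - 340} = - 9 \sqrt{-340 + \frac{2 M}{-1 + M}}$)
$b{\left(311 \right)} + F{\left(\left(-238 - 65\right) + 219,428 \right)} = 644 - 9 \sqrt{2} \sqrt{- \frac{-170 + 169 \cdot 428}{-1 + 428}} = 644 - 9 \sqrt{2} \sqrt{- \frac{-170 + 72332}{427}} = 644 - 9 \sqrt{2} \sqrt{\left(-1\right) \frac{1}{427} \cdot 72162} = 644 - 9 \sqrt{2} \sqrt{- \frac{72162}{427}} = 644 - 9 \sqrt{2} \frac{3 i \sqrt{3423686}}{427} = 644 - \frac{54 i \sqrt{1711843}}{427}$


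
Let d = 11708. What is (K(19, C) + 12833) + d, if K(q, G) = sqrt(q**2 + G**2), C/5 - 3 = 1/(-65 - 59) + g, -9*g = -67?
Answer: 24541 + 19*sqrt(10639681)/1116 ≈ 24597.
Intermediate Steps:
g = 67/9 (g = -1/9*(-67) = 67/9 ≈ 7.4444)
C = 58235/1116 (C = 15 + 5*(1/(-65 - 59) + 67/9) = 15 + 5*(1/(-124) + 67/9) = 15 + 5*(-1/124 + 67/9) = 15 + 5*(8299/1116) = 15 + 41495/1116 = 58235/1116 ≈ 52.182)
K(q, G) = sqrt(G**2 + q**2)
(K(19, C) + 12833) + d = (sqrt((58235/1116)**2 + 19**2) + 12833) + 11708 = (sqrt(3391315225/1245456 + 361) + 12833) + 11708 = (sqrt(3840924841/1245456) + 12833) + 11708 = (19*sqrt(10639681)/1116 + 12833) + 11708 = (12833 + 19*sqrt(10639681)/1116) + 11708 = 24541 + 19*sqrt(10639681)/1116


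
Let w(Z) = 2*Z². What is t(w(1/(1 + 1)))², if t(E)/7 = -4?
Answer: 784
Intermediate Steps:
t(E) = -28 (t(E) = 7*(-4) = -28)
t(w(1/(1 + 1)))² = (-28)² = 784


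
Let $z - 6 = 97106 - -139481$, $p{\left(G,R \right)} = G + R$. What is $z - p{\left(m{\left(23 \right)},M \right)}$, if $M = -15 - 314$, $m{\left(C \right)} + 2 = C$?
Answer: $236901$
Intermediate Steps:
$m{\left(C \right)} = -2 + C$
$M = -329$ ($M = -15 - 314 = -329$)
$z = 236593$ ($z = 6 + \left(97106 - -139481\right) = 6 + \left(97106 + 139481\right) = 6 + 236587 = 236593$)
$z - p{\left(m{\left(23 \right)},M \right)} = 236593 - \left(\left(-2 + 23\right) - 329\right) = 236593 - \left(21 - 329\right) = 236593 - -308 = 236593 + 308 = 236901$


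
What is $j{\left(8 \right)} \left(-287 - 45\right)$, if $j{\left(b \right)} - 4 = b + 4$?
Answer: $-5312$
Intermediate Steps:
$j{\left(b \right)} = 8 + b$ ($j{\left(b \right)} = 4 + \left(b + 4\right) = 4 + \left(4 + b\right) = 8 + b$)
$j{\left(8 \right)} \left(-287 - 45\right) = \left(8 + 8\right) \left(-287 - 45\right) = 16 \left(-332\right) = -5312$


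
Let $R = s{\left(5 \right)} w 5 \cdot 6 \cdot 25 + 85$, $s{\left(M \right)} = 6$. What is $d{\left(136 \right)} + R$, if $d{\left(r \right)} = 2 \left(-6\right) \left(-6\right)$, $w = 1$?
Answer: $4657$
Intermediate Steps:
$d{\left(r \right)} = 72$ ($d{\left(r \right)} = \left(-12\right) \left(-6\right) = 72$)
$R = 4585$ ($R = 6 \cdot 1 \cdot 5 \cdot 6 \cdot 25 + 85 = 6 \cdot 30 \cdot 25 + 85 = 180 \cdot 25 + 85 = 4500 + 85 = 4585$)
$d{\left(136 \right)} + R = 72 + 4585 = 4657$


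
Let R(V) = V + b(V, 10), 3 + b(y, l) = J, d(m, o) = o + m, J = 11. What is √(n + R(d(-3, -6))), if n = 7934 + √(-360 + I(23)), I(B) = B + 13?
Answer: √(7933 + 18*I) ≈ 89.067 + 0.101*I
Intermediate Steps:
d(m, o) = m + o
b(y, l) = 8 (b(y, l) = -3 + 11 = 8)
I(B) = 13 + B
R(V) = 8 + V (R(V) = V + 8 = 8 + V)
n = 7934 + 18*I (n = 7934 + √(-360 + (13 + 23)) = 7934 + √(-360 + 36) = 7934 + √(-324) = 7934 + 18*I ≈ 7934.0 + 18.0*I)
√(n + R(d(-3, -6))) = √((7934 + 18*I) + (8 + (-3 - 6))) = √((7934 + 18*I) + (8 - 9)) = √((7934 + 18*I) - 1) = √(7933 + 18*I)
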